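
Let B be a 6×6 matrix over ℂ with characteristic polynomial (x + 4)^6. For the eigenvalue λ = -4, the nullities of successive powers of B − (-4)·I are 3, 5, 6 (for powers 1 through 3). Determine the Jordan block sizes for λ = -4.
Block sizes for λ = -4: [3, 2, 1]

From the dimensions of kernels of powers, the number of Jordan blocks of size at least j is d_j − d_{j−1} where d_j = dim ker(N^j) (with d_0 = 0). Computing the differences gives [3, 2, 1].
The number of blocks of size exactly k is (#blocks of size ≥ k) − (#blocks of size ≥ k + 1), so the partition is: 1 block(s) of size 1, 1 block(s) of size 2, 1 block(s) of size 3.
In nonincreasing order the block sizes are [3, 2, 1].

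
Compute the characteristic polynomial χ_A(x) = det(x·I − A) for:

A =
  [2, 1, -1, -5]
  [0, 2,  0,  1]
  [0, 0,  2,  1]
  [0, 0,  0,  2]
x^4 - 8*x^3 + 24*x^2 - 32*x + 16

Expanding det(x·I − A) (e.g. by cofactor expansion or by noting that A is similar to its Jordan form J, which has the same characteristic polynomial as A) gives
  χ_A(x) = x^4 - 8*x^3 + 24*x^2 - 32*x + 16
which factors as (x - 2)^4. The eigenvalues (with algebraic multiplicities) are λ = 2 with multiplicity 4.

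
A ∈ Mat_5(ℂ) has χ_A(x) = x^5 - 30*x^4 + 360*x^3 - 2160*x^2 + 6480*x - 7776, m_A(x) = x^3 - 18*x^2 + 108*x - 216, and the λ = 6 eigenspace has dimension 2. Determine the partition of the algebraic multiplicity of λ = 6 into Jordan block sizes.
Block sizes for λ = 6: [3, 2]

Step 1 — from the characteristic polynomial, algebraic multiplicity of λ = 6 is 5. From dim ker(A − (6)·I) = 2, there are exactly 2 Jordan blocks for λ = 6.
Step 2 — from the minimal polynomial, the factor (x − 6)^3 tells us the largest block for λ = 6 has size 3.
Step 3 — with total size 5, 2 blocks, and largest block 3, the block sizes (in nonincreasing order) are [3, 2].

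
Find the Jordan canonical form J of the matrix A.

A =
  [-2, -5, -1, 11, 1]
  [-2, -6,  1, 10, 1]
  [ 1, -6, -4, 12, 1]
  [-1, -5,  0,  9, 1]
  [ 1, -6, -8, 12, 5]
J_3(-2) ⊕ J_2(4)

The characteristic polynomial is
  det(x·I − A) = x^5 - 2*x^4 - 20*x^3 + 8*x^2 + 128*x + 128 = (x - 4)^2*(x + 2)^3

Eigenvalues and multiplicities (the geometric multiplicity of λ is n − rank(A − λI), which equals the number of Jordan blocks for λ):
  λ = -2: algebraic multiplicity = 3, geometric multiplicity = 1
  λ = 4: algebraic multiplicity = 2, geometric multiplicity = 1

Determining the block sizes for each eigenvalue:
  λ = -2: one block (gm = 1), so the single block has size am = 3 → block sizes [3]
  λ = 4: one block (gm = 1), so the single block has size am = 2 → block sizes [2]

Assembling the blocks gives a Jordan form
J =
  [-2,  1,  0, 0, 0]
  [ 0, -2,  1, 0, 0]
  [ 0,  0, -2, 0, 0]
  [ 0,  0,  0, 4, 1]
  [ 0,  0,  0, 0, 4]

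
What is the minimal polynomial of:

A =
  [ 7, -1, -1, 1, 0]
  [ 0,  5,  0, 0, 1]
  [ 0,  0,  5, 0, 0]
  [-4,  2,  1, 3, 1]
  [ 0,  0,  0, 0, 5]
x^3 - 15*x^2 + 75*x - 125

The characteristic polynomial is χ_A(x) = (x - 5)^5, so the eigenvalues are known. The minimal polynomial is
  m_A(x) = Π_λ (x − λ)^{k_λ}
where k_λ is the size of the *largest* Jordan block for λ (equivalently, the smallest k with (A − λI)^k v = 0 for every generalised eigenvector v of λ).

  λ = 5: largest Jordan block has size 3, contributing (x − 5)^3

So m_A(x) = (x - 5)^3 = x^3 - 15*x^2 + 75*x - 125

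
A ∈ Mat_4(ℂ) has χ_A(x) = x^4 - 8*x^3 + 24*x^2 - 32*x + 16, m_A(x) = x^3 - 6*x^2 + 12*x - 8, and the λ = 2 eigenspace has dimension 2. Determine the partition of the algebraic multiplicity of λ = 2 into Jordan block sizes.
Block sizes for λ = 2: [3, 1]

Step 1 — from the characteristic polynomial, algebraic multiplicity of λ = 2 is 4. From dim ker(A − (2)·I) = 2, there are exactly 2 Jordan blocks for λ = 2.
Step 2 — from the minimal polynomial, the factor (x − 2)^3 tells us the largest block for λ = 2 has size 3.
Step 3 — with total size 4, 2 blocks, and largest block 3, the block sizes (in nonincreasing order) are [3, 1].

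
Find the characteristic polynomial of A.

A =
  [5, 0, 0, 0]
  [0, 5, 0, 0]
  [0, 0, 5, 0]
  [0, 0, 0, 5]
x^4 - 20*x^3 + 150*x^2 - 500*x + 625

Expanding det(x·I − A) (e.g. by cofactor expansion or by noting that A is similar to its Jordan form J, which has the same characteristic polynomial as A) gives
  χ_A(x) = x^4 - 20*x^3 + 150*x^2 - 500*x + 625
which factors as (x - 5)^4. The eigenvalues (with algebraic multiplicities) are λ = 5 with multiplicity 4.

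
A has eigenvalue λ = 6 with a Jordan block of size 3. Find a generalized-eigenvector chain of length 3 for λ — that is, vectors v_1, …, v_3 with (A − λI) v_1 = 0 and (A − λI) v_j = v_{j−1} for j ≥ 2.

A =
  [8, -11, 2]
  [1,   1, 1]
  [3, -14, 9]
A Jordan chain for λ = 6 of length 3:
v_1 = (-1, 0, 1)ᵀ
v_2 = (2, 1, 3)ᵀ
v_3 = (1, 0, 0)ᵀ

Let N = A − (6)·I. We want v_3 with N^3 v_3 = 0 but N^2 v_3 ≠ 0; then v_{j-1} := N · v_j for j = 3, …, 2.

Pick v_3 = (1, 0, 0)ᵀ.
Then v_2 = N · v_3 = (2, 1, 3)ᵀ.
Then v_1 = N · v_2 = (-1, 0, 1)ᵀ.

Sanity check: (A − (6)·I) v_1 = (0, 0, 0)ᵀ = 0. ✓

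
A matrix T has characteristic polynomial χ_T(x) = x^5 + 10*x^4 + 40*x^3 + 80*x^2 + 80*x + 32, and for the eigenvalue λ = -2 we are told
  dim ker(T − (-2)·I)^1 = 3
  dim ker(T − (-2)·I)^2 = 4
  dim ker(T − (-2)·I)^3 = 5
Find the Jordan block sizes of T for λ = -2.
Block sizes for λ = -2: [3, 1, 1]

From the dimensions of kernels of powers, the number of Jordan blocks of size at least j is d_j − d_{j−1} where d_j = dim ker(N^j) (with d_0 = 0). Computing the differences gives [3, 1, 1].
The number of blocks of size exactly k is (#blocks of size ≥ k) − (#blocks of size ≥ k + 1), so the partition is: 2 block(s) of size 1, 1 block(s) of size 3.
In nonincreasing order the block sizes are [3, 1, 1].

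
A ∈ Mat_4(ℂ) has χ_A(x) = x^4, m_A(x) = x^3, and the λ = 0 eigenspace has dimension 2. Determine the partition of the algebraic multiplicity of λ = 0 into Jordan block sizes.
Block sizes for λ = 0: [3, 1]

Step 1 — from the characteristic polynomial, algebraic multiplicity of λ = 0 is 4. From dim ker(A − (0)·I) = 2, there are exactly 2 Jordan blocks for λ = 0.
Step 2 — from the minimal polynomial, the factor (x − 0)^3 tells us the largest block for λ = 0 has size 3.
Step 3 — with total size 4, 2 blocks, and largest block 3, the block sizes (in nonincreasing order) are [3, 1].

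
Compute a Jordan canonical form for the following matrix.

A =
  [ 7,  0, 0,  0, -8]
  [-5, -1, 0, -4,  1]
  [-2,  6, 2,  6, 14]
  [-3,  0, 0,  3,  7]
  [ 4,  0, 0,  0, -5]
J_1(-1) ⊕ J_1(-1) ⊕ J_1(2) ⊕ J_2(3)

The characteristic polynomial is
  det(x·I − A) = x^5 - 6*x^4 + 6*x^3 + 16*x^2 - 15*x - 18 = (x - 3)^2*(x - 2)*(x + 1)^2

Eigenvalues and multiplicities (the geometric multiplicity of λ is n − rank(A − λI), which equals the number of Jordan blocks for λ):
  λ = -1: algebraic multiplicity = 2, geometric multiplicity = 2
  λ = 2: algebraic multiplicity = 1, geometric multiplicity = 1
  λ = 3: algebraic multiplicity = 2, geometric multiplicity = 1

Determining the block sizes for each eigenvalue:
  λ = -1: gm = am = 2, so every block has size 1 → block sizes [1, 1]
  λ = 2: one block (gm = 1), so the single block has size am = 1 → block sizes [1]
  λ = 3: one block (gm = 1), so the single block has size am = 2 → block sizes [2]

Assembling the blocks gives a Jordan form
J =
  [-1,  0, 0, 0, 0]
  [ 0, -1, 0, 0, 0]
  [ 0,  0, 2, 0, 0]
  [ 0,  0, 0, 3, 1]
  [ 0,  0, 0, 0, 3]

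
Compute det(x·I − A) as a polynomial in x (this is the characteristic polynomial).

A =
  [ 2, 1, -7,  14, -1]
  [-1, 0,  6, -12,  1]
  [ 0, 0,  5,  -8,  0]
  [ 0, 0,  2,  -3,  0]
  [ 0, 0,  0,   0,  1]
x^5 - 5*x^4 + 10*x^3 - 10*x^2 + 5*x - 1

Expanding det(x·I − A) (e.g. by cofactor expansion or by noting that A is similar to its Jordan form J, which has the same characteristic polynomial as A) gives
  χ_A(x) = x^5 - 5*x^4 + 10*x^3 - 10*x^2 + 5*x - 1
which factors as (x - 1)^5. The eigenvalues (with algebraic multiplicities) are λ = 1 with multiplicity 5.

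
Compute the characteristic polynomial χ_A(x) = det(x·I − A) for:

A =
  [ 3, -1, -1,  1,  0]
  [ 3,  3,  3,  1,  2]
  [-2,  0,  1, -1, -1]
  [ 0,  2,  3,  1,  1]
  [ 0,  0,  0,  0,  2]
x^5 - 10*x^4 + 40*x^3 - 80*x^2 + 80*x - 32

Expanding det(x·I − A) (e.g. by cofactor expansion or by noting that A is similar to its Jordan form J, which has the same characteristic polynomial as A) gives
  χ_A(x) = x^5 - 10*x^4 + 40*x^3 - 80*x^2 + 80*x - 32
which factors as (x - 2)^5. The eigenvalues (with algebraic multiplicities) are λ = 2 with multiplicity 5.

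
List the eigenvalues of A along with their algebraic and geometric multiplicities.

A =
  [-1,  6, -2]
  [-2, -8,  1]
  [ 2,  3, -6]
λ = -5: alg = 3, geom = 2

Step 1 — factor the characteristic polynomial to read off the algebraic multiplicities:
  χ_A(x) = (x + 5)^3

Step 2 — compute geometric multiplicities via the rank-nullity identity g(λ) = n − rank(A − λI):
  rank(A − (-5)·I) = 1, so dim ker(A − (-5)·I) = n − 1 = 2

Summary:
  λ = -5: algebraic multiplicity = 3, geometric multiplicity = 2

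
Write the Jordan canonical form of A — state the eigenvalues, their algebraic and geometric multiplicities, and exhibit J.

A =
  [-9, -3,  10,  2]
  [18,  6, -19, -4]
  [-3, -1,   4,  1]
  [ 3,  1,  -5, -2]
J_1(-1) ⊕ J_3(0)

The characteristic polynomial is
  det(x·I − A) = x^4 + x^3 = x^3*(x + 1)

Eigenvalues and multiplicities (the geometric multiplicity of λ is n − rank(A − λI), which equals the number of Jordan blocks for λ):
  λ = -1: algebraic multiplicity = 1, geometric multiplicity = 1
  λ = 0: algebraic multiplicity = 3, geometric multiplicity = 1

Determining the block sizes for each eigenvalue:
  λ = -1: one block (gm = 1), so the single block has size am = 1 → block sizes [1]
  λ = 0: one block (gm = 1), so the single block has size am = 3 → block sizes [3]

Assembling the blocks gives a Jordan form
J =
  [-1, 0, 0, 0]
  [ 0, 0, 1, 0]
  [ 0, 0, 0, 1]
  [ 0, 0, 0, 0]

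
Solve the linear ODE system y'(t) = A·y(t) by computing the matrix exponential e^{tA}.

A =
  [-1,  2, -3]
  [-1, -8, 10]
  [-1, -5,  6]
e^{tA} =
  [t^2*exp(-t)/2 + exp(-t), t^2*exp(-t)/2 + 2*t*exp(-t), -t^2*exp(-t)/2 - 3*t*exp(-t)]
  [-3*t^2*exp(-t)/2 - t*exp(-t), -3*t^2*exp(-t)/2 - 7*t*exp(-t) + exp(-t), 3*t^2*exp(-t)/2 + 10*t*exp(-t)]
  [-t^2*exp(-t) - t*exp(-t), -t^2*exp(-t) - 5*t*exp(-t), t^2*exp(-t) + 7*t*exp(-t) + exp(-t)]

Strategy: write A = P · J · P⁻¹ where J is a Jordan canonical form, so e^{tA} = P · e^{tJ} · P⁻¹, and e^{tJ} can be computed block-by-block.

A has Jordan form
J =
  [-1,  1,  0]
  [ 0, -1,  1]
  [ 0,  0, -1]
(up to reordering of blocks).

Per-block formulas:
  For a 3×3 Jordan block J_3(-1): exp(t · J_3(-1)) = e^(-1t)·(I + t·N + (t^2/2)·N^2), where N is the 3×3 nilpotent shift.

After assembling e^{tJ} and conjugating by P, we get:

e^{tA} =
  [t^2*exp(-t)/2 + exp(-t), t^2*exp(-t)/2 + 2*t*exp(-t), -t^2*exp(-t)/2 - 3*t*exp(-t)]
  [-3*t^2*exp(-t)/2 - t*exp(-t), -3*t^2*exp(-t)/2 - 7*t*exp(-t) + exp(-t), 3*t^2*exp(-t)/2 + 10*t*exp(-t)]
  [-t^2*exp(-t) - t*exp(-t), -t^2*exp(-t) - 5*t*exp(-t), t^2*exp(-t) + 7*t*exp(-t) + exp(-t)]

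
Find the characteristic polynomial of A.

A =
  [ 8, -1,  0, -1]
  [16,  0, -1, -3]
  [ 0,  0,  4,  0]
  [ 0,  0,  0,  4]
x^4 - 16*x^3 + 96*x^2 - 256*x + 256

Expanding det(x·I − A) (e.g. by cofactor expansion or by noting that A is similar to its Jordan form J, which has the same characteristic polynomial as A) gives
  χ_A(x) = x^4 - 16*x^3 + 96*x^2 - 256*x + 256
which factors as (x - 4)^4. The eigenvalues (with algebraic multiplicities) are λ = 4 with multiplicity 4.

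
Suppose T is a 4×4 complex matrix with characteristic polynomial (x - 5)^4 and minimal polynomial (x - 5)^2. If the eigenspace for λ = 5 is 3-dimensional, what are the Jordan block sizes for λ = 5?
Block sizes for λ = 5: [2, 1, 1]

Step 1 — from the characteristic polynomial, algebraic multiplicity of λ = 5 is 4. From dim ker(T − (5)·I) = 3, there are exactly 3 Jordan blocks for λ = 5.
Step 2 — from the minimal polynomial, the factor (x − 5)^2 tells us the largest block for λ = 5 has size 2.
Step 3 — with total size 4, 3 blocks, and largest block 2, the block sizes (in nonincreasing order) are [2, 1, 1].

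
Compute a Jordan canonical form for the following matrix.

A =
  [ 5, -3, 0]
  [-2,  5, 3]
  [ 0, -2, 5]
J_3(5)

The characteristic polynomial is
  det(x·I − A) = x^3 - 15*x^2 + 75*x - 125 = (x - 5)^3

Eigenvalues and multiplicities (the geometric multiplicity of λ is n − rank(A − λI), which equals the number of Jordan blocks for λ):
  λ = 5: algebraic multiplicity = 3, geometric multiplicity = 1

Determining the block sizes for each eigenvalue:
  λ = 5: one block (gm = 1), so the single block has size am = 3 → block sizes [3]

Assembling the blocks gives a Jordan form
J =
  [5, 1, 0]
  [0, 5, 1]
  [0, 0, 5]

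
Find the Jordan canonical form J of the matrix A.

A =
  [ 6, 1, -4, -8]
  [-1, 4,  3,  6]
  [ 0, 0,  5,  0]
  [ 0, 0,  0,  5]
J_3(5) ⊕ J_1(5)

The characteristic polynomial is
  det(x·I − A) = x^4 - 20*x^3 + 150*x^2 - 500*x + 625 = (x - 5)^4

Eigenvalues and multiplicities (the geometric multiplicity of λ is n − rank(A − λI), which equals the number of Jordan blocks for λ):
  λ = 5: algebraic multiplicity = 4, geometric multiplicity = 2

Determining the block sizes for each eigenvalue:
  λ = 5: with am = 4 and gm = 2, the partition is not yet determined (e.g. several partitions of 4 into 2 parts exist). Let N = A − (5)·I. Computing rank(N^1) = 2, rank(N^2) = 1, rank(N^3) = 0; the number of blocks of size ≥ j is rank(N^{j−1}) − rank(N^j), giving [2, 1, 1]. So we have 1 block(s) of size 3, 1 block(s) of size 1 → block sizes [3, 1]

Assembling the blocks gives a Jordan form
J =
  [5, 1, 0, 0]
  [0, 5, 1, 0]
  [0, 0, 5, 0]
  [0, 0, 0, 5]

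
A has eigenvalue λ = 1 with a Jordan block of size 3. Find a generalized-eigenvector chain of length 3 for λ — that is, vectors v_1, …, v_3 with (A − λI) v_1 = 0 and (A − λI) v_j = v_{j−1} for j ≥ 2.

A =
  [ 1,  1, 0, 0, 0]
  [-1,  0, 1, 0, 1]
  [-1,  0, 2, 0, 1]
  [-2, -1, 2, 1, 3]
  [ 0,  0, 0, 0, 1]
A Jordan chain for λ = 1 of length 3:
v_1 = (-1, 0, -1, -1, 0)ᵀ
v_2 = (0, -1, -1, -2, 0)ᵀ
v_3 = (1, 0, 0, 0, 0)ᵀ

Let N = A − (1)·I. We want v_3 with N^3 v_3 = 0 but N^2 v_3 ≠ 0; then v_{j-1} := N · v_j for j = 3, …, 2.

Pick v_3 = (1, 0, 0, 0, 0)ᵀ.
Then v_2 = N · v_3 = (0, -1, -1, -2, 0)ᵀ.
Then v_1 = N · v_2 = (-1, 0, -1, -1, 0)ᵀ.

Sanity check: (A − (1)·I) v_1 = (0, 0, 0, 0, 0)ᵀ = 0. ✓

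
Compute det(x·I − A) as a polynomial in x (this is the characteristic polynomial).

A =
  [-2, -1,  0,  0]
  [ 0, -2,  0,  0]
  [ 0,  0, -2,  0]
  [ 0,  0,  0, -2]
x^4 + 8*x^3 + 24*x^2 + 32*x + 16

Expanding det(x·I − A) (e.g. by cofactor expansion or by noting that A is similar to its Jordan form J, which has the same characteristic polynomial as A) gives
  χ_A(x) = x^4 + 8*x^3 + 24*x^2 + 32*x + 16
which factors as (x + 2)^4. The eigenvalues (with algebraic multiplicities) are λ = -2 with multiplicity 4.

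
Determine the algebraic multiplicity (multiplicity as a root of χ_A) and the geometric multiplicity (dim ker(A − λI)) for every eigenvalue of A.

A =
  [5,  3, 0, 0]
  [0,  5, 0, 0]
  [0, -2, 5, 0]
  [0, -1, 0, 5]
λ = 5: alg = 4, geom = 3

Step 1 — factor the characteristic polynomial to read off the algebraic multiplicities:
  χ_A(x) = (x - 5)^4

Step 2 — compute geometric multiplicities via the rank-nullity identity g(λ) = n − rank(A − λI):
  rank(A − (5)·I) = 1, so dim ker(A − (5)·I) = n − 1 = 3

Summary:
  λ = 5: algebraic multiplicity = 4, geometric multiplicity = 3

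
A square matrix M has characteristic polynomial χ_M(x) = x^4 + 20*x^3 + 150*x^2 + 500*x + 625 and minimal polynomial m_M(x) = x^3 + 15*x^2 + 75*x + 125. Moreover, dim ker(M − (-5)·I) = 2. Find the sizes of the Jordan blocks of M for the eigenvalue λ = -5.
Block sizes for λ = -5: [3, 1]

Step 1 — from the characteristic polynomial, algebraic multiplicity of λ = -5 is 4. From dim ker(M − (-5)·I) = 2, there are exactly 2 Jordan blocks for λ = -5.
Step 2 — from the minimal polynomial, the factor (x + 5)^3 tells us the largest block for λ = -5 has size 3.
Step 3 — with total size 4, 2 blocks, and largest block 3, the block sizes (in nonincreasing order) are [3, 1].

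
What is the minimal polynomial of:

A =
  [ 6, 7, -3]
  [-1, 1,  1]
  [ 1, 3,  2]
x^3 - 9*x^2 + 27*x - 27

The characteristic polynomial is χ_A(x) = (x - 3)^3, so the eigenvalues are known. The minimal polynomial is
  m_A(x) = Π_λ (x − λ)^{k_λ}
where k_λ is the size of the *largest* Jordan block for λ (equivalently, the smallest k with (A − λI)^k v = 0 for every generalised eigenvector v of λ).

  λ = 3: largest Jordan block has size 3, contributing (x − 3)^3

So m_A(x) = (x - 3)^3 = x^3 - 9*x^2 + 27*x - 27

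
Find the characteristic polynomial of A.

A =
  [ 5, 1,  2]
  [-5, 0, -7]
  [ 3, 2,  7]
x^3 - 12*x^2 + 48*x - 64

Expanding det(x·I − A) (e.g. by cofactor expansion or by noting that A is similar to its Jordan form J, which has the same characteristic polynomial as A) gives
  χ_A(x) = x^3 - 12*x^2 + 48*x - 64
which factors as (x - 4)^3. The eigenvalues (with algebraic multiplicities) are λ = 4 with multiplicity 3.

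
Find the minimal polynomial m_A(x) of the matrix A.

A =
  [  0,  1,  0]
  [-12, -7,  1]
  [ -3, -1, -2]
x^3 + 9*x^2 + 27*x + 27

The characteristic polynomial is χ_A(x) = (x + 3)^3, so the eigenvalues are known. The minimal polynomial is
  m_A(x) = Π_λ (x − λ)^{k_λ}
where k_λ is the size of the *largest* Jordan block for λ (equivalently, the smallest k with (A − λI)^k v = 0 for every generalised eigenvector v of λ).

  λ = -3: largest Jordan block has size 3, contributing (x + 3)^3

So m_A(x) = (x + 3)^3 = x^3 + 9*x^2 + 27*x + 27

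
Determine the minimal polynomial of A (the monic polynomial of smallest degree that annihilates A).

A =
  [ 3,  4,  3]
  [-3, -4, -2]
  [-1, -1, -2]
x^3 + 3*x^2 + 3*x + 1

The characteristic polynomial is χ_A(x) = (x + 1)^3, so the eigenvalues are known. The minimal polynomial is
  m_A(x) = Π_λ (x − λ)^{k_λ}
where k_λ is the size of the *largest* Jordan block for λ (equivalently, the smallest k with (A − λI)^k v = 0 for every generalised eigenvector v of λ).

  λ = -1: largest Jordan block has size 3, contributing (x + 1)^3

So m_A(x) = (x + 1)^3 = x^3 + 3*x^2 + 3*x + 1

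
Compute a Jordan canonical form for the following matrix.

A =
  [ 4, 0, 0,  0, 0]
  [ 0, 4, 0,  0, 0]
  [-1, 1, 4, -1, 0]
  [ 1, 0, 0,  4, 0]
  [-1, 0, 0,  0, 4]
J_3(4) ⊕ J_1(4) ⊕ J_1(4)

The characteristic polynomial is
  det(x·I − A) = x^5 - 20*x^4 + 160*x^3 - 640*x^2 + 1280*x - 1024 = (x - 4)^5

Eigenvalues and multiplicities (the geometric multiplicity of λ is n − rank(A − λI), which equals the number of Jordan blocks for λ):
  λ = 4: algebraic multiplicity = 5, geometric multiplicity = 3

Determining the block sizes for each eigenvalue:
  λ = 4: with am = 5 and gm = 3, the partition is not yet determined (e.g. several partitions of 5 into 3 parts exist). Let N = A − (4)·I. Computing rank(N^1) = 2, rank(N^2) = 1, rank(N^3) = 0; the number of blocks of size ≥ j is rank(N^{j−1}) − rank(N^j), giving [3, 1, 1]. So we have 1 block(s) of size 3, 2 block(s) of size 1 → block sizes [3, 1, 1]

Assembling the blocks gives a Jordan form
J =
  [4, 1, 0, 0, 0]
  [0, 4, 1, 0, 0]
  [0, 0, 4, 0, 0]
  [0, 0, 0, 4, 0]
  [0, 0, 0, 0, 4]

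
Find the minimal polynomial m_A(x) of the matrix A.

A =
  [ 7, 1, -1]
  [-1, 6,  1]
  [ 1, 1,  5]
x^3 - 18*x^2 + 108*x - 216

The characteristic polynomial is χ_A(x) = (x - 6)^3, so the eigenvalues are known. The minimal polynomial is
  m_A(x) = Π_λ (x − λ)^{k_λ}
where k_λ is the size of the *largest* Jordan block for λ (equivalently, the smallest k with (A − λI)^k v = 0 for every generalised eigenvector v of λ).

  λ = 6: largest Jordan block has size 3, contributing (x − 6)^3

So m_A(x) = (x - 6)^3 = x^3 - 18*x^2 + 108*x - 216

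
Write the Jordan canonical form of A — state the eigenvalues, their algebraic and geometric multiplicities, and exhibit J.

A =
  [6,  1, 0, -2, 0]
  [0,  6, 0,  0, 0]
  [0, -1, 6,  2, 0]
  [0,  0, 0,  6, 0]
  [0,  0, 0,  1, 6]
J_2(6) ⊕ J_2(6) ⊕ J_1(6)

The characteristic polynomial is
  det(x·I − A) = x^5 - 30*x^4 + 360*x^3 - 2160*x^2 + 6480*x - 7776 = (x - 6)^5

Eigenvalues and multiplicities (the geometric multiplicity of λ is n − rank(A − λI), which equals the number of Jordan blocks for λ):
  λ = 6: algebraic multiplicity = 5, geometric multiplicity = 3

Determining the block sizes for each eigenvalue:
  λ = 6: with am = 5 and gm = 3, the partition is not yet determined (e.g. several partitions of 5 into 3 parts exist). Let N = A − (6)·I. Computing rank(N^1) = 2, rank(N^2) = 0; the number of blocks of size ≥ j is rank(N^{j−1}) − rank(N^j), giving [3, 2]. So we have 2 block(s) of size 2, 1 block(s) of size 1 → block sizes [2, 2, 1]

Assembling the blocks gives a Jordan form
J =
  [6, 1, 0, 0, 0]
  [0, 6, 0, 0, 0]
  [0, 0, 6, 1, 0]
  [0, 0, 0, 6, 0]
  [0, 0, 0, 0, 6]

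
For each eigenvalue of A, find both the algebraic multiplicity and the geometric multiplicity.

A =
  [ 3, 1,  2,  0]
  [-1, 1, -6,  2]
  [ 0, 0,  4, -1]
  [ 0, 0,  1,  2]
λ = 2: alg = 2, geom = 1; λ = 3: alg = 2, geom = 1

Step 1 — factor the characteristic polynomial to read off the algebraic multiplicities:
  χ_A(x) = (x - 3)^2*(x - 2)^2

Step 2 — compute geometric multiplicities via the rank-nullity identity g(λ) = n − rank(A − λI):
  rank(A − (2)·I) = 3, so dim ker(A − (2)·I) = n − 3 = 1
  rank(A − (3)·I) = 3, so dim ker(A − (3)·I) = n − 3 = 1

Summary:
  λ = 2: algebraic multiplicity = 2, geometric multiplicity = 1
  λ = 3: algebraic multiplicity = 2, geometric multiplicity = 1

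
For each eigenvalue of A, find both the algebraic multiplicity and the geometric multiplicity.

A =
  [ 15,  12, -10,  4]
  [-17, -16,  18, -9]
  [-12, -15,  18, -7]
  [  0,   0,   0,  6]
λ = 5: alg = 1, geom = 1; λ = 6: alg = 3, geom = 1

Step 1 — factor the characteristic polynomial to read off the algebraic multiplicities:
  χ_A(x) = (x - 6)^3*(x - 5)

Step 2 — compute geometric multiplicities via the rank-nullity identity g(λ) = n − rank(A − λI):
  rank(A − (5)·I) = 3, so dim ker(A − (5)·I) = n − 3 = 1
  rank(A − (6)·I) = 3, so dim ker(A − (6)·I) = n − 3 = 1

Summary:
  λ = 5: algebraic multiplicity = 1, geometric multiplicity = 1
  λ = 6: algebraic multiplicity = 3, geometric multiplicity = 1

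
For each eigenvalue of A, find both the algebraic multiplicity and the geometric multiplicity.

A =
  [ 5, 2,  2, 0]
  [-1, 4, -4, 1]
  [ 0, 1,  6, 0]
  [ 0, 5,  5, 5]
λ = 5: alg = 4, geom = 2

Step 1 — factor the characteristic polynomial to read off the algebraic multiplicities:
  χ_A(x) = (x - 5)^4

Step 2 — compute geometric multiplicities via the rank-nullity identity g(λ) = n − rank(A − λI):
  rank(A − (5)·I) = 2, so dim ker(A − (5)·I) = n − 2 = 2

Summary:
  λ = 5: algebraic multiplicity = 4, geometric multiplicity = 2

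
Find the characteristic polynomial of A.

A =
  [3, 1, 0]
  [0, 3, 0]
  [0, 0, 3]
x^3 - 9*x^2 + 27*x - 27

Expanding det(x·I − A) (e.g. by cofactor expansion or by noting that A is similar to its Jordan form J, which has the same characteristic polynomial as A) gives
  χ_A(x) = x^3 - 9*x^2 + 27*x - 27
which factors as (x - 3)^3. The eigenvalues (with algebraic multiplicities) are λ = 3 with multiplicity 3.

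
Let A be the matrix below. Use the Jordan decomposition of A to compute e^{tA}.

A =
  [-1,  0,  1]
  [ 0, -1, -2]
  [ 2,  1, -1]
e^{tA} =
  [t^2*exp(-t) + exp(-t), t^2*exp(-t)/2, t*exp(-t)]
  [-2*t^2*exp(-t), -t^2*exp(-t) + exp(-t), -2*t*exp(-t)]
  [2*t*exp(-t), t*exp(-t), exp(-t)]

Strategy: write A = P · J · P⁻¹ where J is a Jordan canonical form, so e^{tA} = P · e^{tJ} · P⁻¹, and e^{tJ} can be computed block-by-block.

A has Jordan form
J =
  [-1,  1,  0]
  [ 0, -1,  1]
  [ 0,  0, -1]
(up to reordering of blocks).

Per-block formulas:
  For a 3×3 Jordan block J_3(-1): exp(t · J_3(-1)) = e^(-1t)·(I + t·N + (t^2/2)·N^2), where N is the 3×3 nilpotent shift.

After assembling e^{tJ} and conjugating by P, we get:

e^{tA} =
  [t^2*exp(-t) + exp(-t), t^2*exp(-t)/2, t*exp(-t)]
  [-2*t^2*exp(-t), -t^2*exp(-t) + exp(-t), -2*t*exp(-t)]
  [2*t*exp(-t), t*exp(-t), exp(-t)]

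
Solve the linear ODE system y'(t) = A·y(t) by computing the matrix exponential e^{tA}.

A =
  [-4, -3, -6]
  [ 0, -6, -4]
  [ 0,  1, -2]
e^{tA} =
  [exp(-4*t), -3*t*exp(-4*t), -6*t*exp(-4*t)]
  [0, -2*t*exp(-4*t) + exp(-4*t), -4*t*exp(-4*t)]
  [0, t*exp(-4*t), 2*t*exp(-4*t) + exp(-4*t)]

Strategy: write A = P · J · P⁻¹ where J is a Jordan canonical form, so e^{tA} = P · e^{tJ} · P⁻¹, and e^{tJ} can be computed block-by-block.

A has Jordan form
J =
  [-4,  1,  0]
  [ 0, -4,  0]
  [ 0,  0, -4]
(up to reordering of blocks).

Per-block formulas:
  For a 2×2 Jordan block J_2(-4): exp(t · J_2(-4)) = e^(-4t)·(I + t·N), where N is the 2×2 nilpotent shift.
  For a 1×1 block at λ = -4: exp(t · [-4]) = [e^(-4t)].

After assembling e^{tJ} and conjugating by P, we get:

e^{tA} =
  [exp(-4*t), -3*t*exp(-4*t), -6*t*exp(-4*t)]
  [0, -2*t*exp(-4*t) + exp(-4*t), -4*t*exp(-4*t)]
  [0, t*exp(-4*t), 2*t*exp(-4*t) + exp(-4*t)]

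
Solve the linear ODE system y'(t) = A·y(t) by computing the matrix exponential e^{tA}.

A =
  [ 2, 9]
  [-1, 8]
e^{tA} =
  [-3*t*exp(5*t) + exp(5*t), 9*t*exp(5*t)]
  [-t*exp(5*t), 3*t*exp(5*t) + exp(5*t)]

Strategy: write A = P · J · P⁻¹ where J is a Jordan canonical form, so e^{tA} = P · e^{tJ} · P⁻¹, and e^{tJ} can be computed block-by-block.

A has Jordan form
J =
  [5, 1]
  [0, 5]
(up to reordering of blocks).

Per-block formulas:
  For a 2×2 Jordan block J_2(5): exp(t · J_2(5)) = e^(5t)·(I + t·N), where N is the 2×2 nilpotent shift.

After assembling e^{tJ} and conjugating by P, we get:

e^{tA} =
  [-3*t*exp(5*t) + exp(5*t), 9*t*exp(5*t)]
  [-t*exp(5*t), 3*t*exp(5*t) + exp(5*t)]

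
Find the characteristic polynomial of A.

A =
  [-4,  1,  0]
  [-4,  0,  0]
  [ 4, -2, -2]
x^3 + 6*x^2 + 12*x + 8

Expanding det(x·I − A) (e.g. by cofactor expansion or by noting that A is similar to its Jordan form J, which has the same characteristic polynomial as A) gives
  χ_A(x) = x^3 + 6*x^2 + 12*x + 8
which factors as (x + 2)^3. The eigenvalues (with algebraic multiplicities) are λ = -2 with multiplicity 3.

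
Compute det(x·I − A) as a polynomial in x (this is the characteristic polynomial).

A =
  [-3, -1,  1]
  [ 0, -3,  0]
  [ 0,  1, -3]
x^3 + 9*x^2 + 27*x + 27

Expanding det(x·I − A) (e.g. by cofactor expansion or by noting that A is similar to its Jordan form J, which has the same characteristic polynomial as A) gives
  χ_A(x) = x^3 + 9*x^2 + 27*x + 27
which factors as (x + 3)^3. The eigenvalues (with algebraic multiplicities) are λ = -3 with multiplicity 3.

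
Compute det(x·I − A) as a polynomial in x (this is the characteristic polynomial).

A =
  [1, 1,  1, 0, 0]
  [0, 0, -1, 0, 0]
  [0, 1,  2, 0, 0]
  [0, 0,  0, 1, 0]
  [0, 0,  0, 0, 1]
x^5 - 5*x^4 + 10*x^3 - 10*x^2 + 5*x - 1

Expanding det(x·I − A) (e.g. by cofactor expansion or by noting that A is similar to its Jordan form J, which has the same characteristic polynomial as A) gives
  χ_A(x) = x^5 - 5*x^4 + 10*x^3 - 10*x^2 + 5*x - 1
which factors as (x - 1)^5. The eigenvalues (with algebraic multiplicities) are λ = 1 with multiplicity 5.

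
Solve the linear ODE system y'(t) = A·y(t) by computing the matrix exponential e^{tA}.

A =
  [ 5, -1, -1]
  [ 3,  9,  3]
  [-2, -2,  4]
e^{tA} =
  [-t*exp(6*t) + exp(6*t), -t*exp(6*t), -t*exp(6*t)]
  [3*t*exp(6*t), 3*t*exp(6*t) + exp(6*t), 3*t*exp(6*t)]
  [-2*t*exp(6*t), -2*t*exp(6*t), -2*t*exp(6*t) + exp(6*t)]

Strategy: write A = P · J · P⁻¹ where J is a Jordan canonical form, so e^{tA} = P · e^{tJ} · P⁻¹, and e^{tJ} can be computed block-by-block.

A has Jordan form
J =
  [6, 1, 0]
  [0, 6, 0]
  [0, 0, 6]
(up to reordering of blocks).

Per-block formulas:
  For a 1×1 block at λ = 6: exp(t · [6]) = [e^(6t)].
  For a 2×2 Jordan block J_2(6): exp(t · J_2(6)) = e^(6t)·(I + t·N), where N is the 2×2 nilpotent shift.

After assembling e^{tJ} and conjugating by P, we get:

e^{tA} =
  [-t*exp(6*t) + exp(6*t), -t*exp(6*t), -t*exp(6*t)]
  [3*t*exp(6*t), 3*t*exp(6*t) + exp(6*t), 3*t*exp(6*t)]
  [-2*t*exp(6*t), -2*t*exp(6*t), -2*t*exp(6*t) + exp(6*t)]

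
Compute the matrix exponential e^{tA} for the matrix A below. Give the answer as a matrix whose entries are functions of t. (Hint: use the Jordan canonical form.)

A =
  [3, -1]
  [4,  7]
e^{tA} =
  [-2*t*exp(5*t) + exp(5*t), -t*exp(5*t)]
  [4*t*exp(5*t), 2*t*exp(5*t) + exp(5*t)]

Strategy: write A = P · J · P⁻¹ where J is a Jordan canonical form, so e^{tA} = P · e^{tJ} · P⁻¹, and e^{tJ} can be computed block-by-block.

A has Jordan form
J =
  [5, 1]
  [0, 5]
(up to reordering of blocks).

Per-block formulas:
  For a 2×2 Jordan block J_2(5): exp(t · J_2(5)) = e^(5t)·(I + t·N), where N is the 2×2 nilpotent shift.

After assembling e^{tJ} and conjugating by P, we get:

e^{tA} =
  [-2*t*exp(5*t) + exp(5*t), -t*exp(5*t)]
  [4*t*exp(5*t), 2*t*exp(5*t) + exp(5*t)]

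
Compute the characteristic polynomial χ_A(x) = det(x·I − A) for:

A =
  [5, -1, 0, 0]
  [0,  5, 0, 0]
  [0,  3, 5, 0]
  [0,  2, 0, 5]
x^4 - 20*x^3 + 150*x^2 - 500*x + 625

Expanding det(x·I − A) (e.g. by cofactor expansion or by noting that A is similar to its Jordan form J, which has the same characteristic polynomial as A) gives
  χ_A(x) = x^4 - 20*x^3 + 150*x^2 - 500*x + 625
which factors as (x - 5)^4. The eigenvalues (with algebraic multiplicities) are λ = 5 with multiplicity 4.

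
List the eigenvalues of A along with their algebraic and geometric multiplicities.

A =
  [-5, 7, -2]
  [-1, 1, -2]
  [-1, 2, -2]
λ = -2: alg = 3, geom = 1

Step 1 — factor the characteristic polynomial to read off the algebraic multiplicities:
  χ_A(x) = (x + 2)^3

Step 2 — compute geometric multiplicities via the rank-nullity identity g(λ) = n − rank(A − λI):
  rank(A − (-2)·I) = 2, so dim ker(A − (-2)·I) = n − 2 = 1

Summary:
  λ = -2: algebraic multiplicity = 3, geometric multiplicity = 1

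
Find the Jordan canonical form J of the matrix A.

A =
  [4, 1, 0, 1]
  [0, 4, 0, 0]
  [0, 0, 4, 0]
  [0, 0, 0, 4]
J_2(4) ⊕ J_1(4) ⊕ J_1(4)

The characteristic polynomial is
  det(x·I − A) = x^4 - 16*x^3 + 96*x^2 - 256*x + 256 = (x - 4)^4

Eigenvalues and multiplicities (the geometric multiplicity of λ is n − rank(A − λI), which equals the number of Jordan blocks for λ):
  λ = 4: algebraic multiplicity = 4, geometric multiplicity = 3

Determining the block sizes for each eigenvalue:
  λ = 4: 3 blocks summing to 4 forces exactly one block of size 2 and the rest size 1 → block sizes [2, 1, 1]

Assembling the blocks gives a Jordan form
J =
  [4, 1, 0, 0]
  [0, 4, 0, 0]
  [0, 0, 4, 0]
  [0, 0, 0, 4]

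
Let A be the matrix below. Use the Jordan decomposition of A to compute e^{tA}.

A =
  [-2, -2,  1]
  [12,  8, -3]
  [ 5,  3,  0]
e^{tA} =
  [-3*t^2*exp(2*t)/2 - 4*t*exp(2*t) + exp(2*t), -t^2*exp(2*t)/2 - 2*t*exp(2*t), t*exp(2*t)]
  [9*t^2*exp(2*t)/2 + 12*t*exp(2*t), 3*t^2*exp(2*t)/2 + 6*t*exp(2*t) + exp(2*t), -3*t*exp(2*t)]
  [3*t^2*exp(2*t) + 5*t*exp(2*t), t^2*exp(2*t) + 3*t*exp(2*t), -2*t*exp(2*t) + exp(2*t)]

Strategy: write A = P · J · P⁻¹ where J is a Jordan canonical form, so e^{tA} = P · e^{tJ} · P⁻¹, and e^{tJ} can be computed block-by-block.

A has Jordan form
J =
  [2, 1, 0]
  [0, 2, 1]
  [0, 0, 2]
(up to reordering of blocks).

Per-block formulas:
  For a 3×3 Jordan block J_3(2): exp(t · J_3(2)) = e^(2t)·(I + t·N + (t^2/2)·N^2), where N is the 3×3 nilpotent shift.

After assembling e^{tJ} and conjugating by P, we get:

e^{tA} =
  [-3*t^2*exp(2*t)/2 - 4*t*exp(2*t) + exp(2*t), -t^2*exp(2*t)/2 - 2*t*exp(2*t), t*exp(2*t)]
  [9*t^2*exp(2*t)/2 + 12*t*exp(2*t), 3*t^2*exp(2*t)/2 + 6*t*exp(2*t) + exp(2*t), -3*t*exp(2*t)]
  [3*t^2*exp(2*t) + 5*t*exp(2*t), t^2*exp(2*t) + 3*t*exp(2*t), -2*t*exp(2*t) + exp(2*t)]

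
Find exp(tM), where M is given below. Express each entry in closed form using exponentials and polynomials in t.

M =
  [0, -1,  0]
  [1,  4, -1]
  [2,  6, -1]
e^{tM} =
  [-t*exp(t) + exp(t), -t^2*exp(t) - t*exp(t), t^2*exp(t)/2]
  [t*exp(t), t^2*exp(t) + 3*t*exp(t) + exp(t), -t^2*exp(t)/2 - t*exp(t)]
  [2*t*exp(t), 2*t^2*exp(t) + 6*t*exp(t), -t^2*exp(t) - 2*t*exp(t) + exp(t)]

Strategy: write M = P · J · P⁻¹ where J is a Jordan canonical form, so e^{tM} = P · e^{tJ} · P⁻¹, and e^{tJ} can be computed block-by-block.

M has Jordan form
J =
  [1, 1, 0]
  [0, 1, 1]
  [0, 0, 1]
(up to reordering of blocks).

Per-block formulas:
  For a 3×3 Jordan block J_3(1): exp(t · J_3(1)) = e^(1t)·(I + t·N + (t^2/2)·N^2), where N is the 3×3 nilpotent shift.

After assembling e^{tJ} and conjugating by P, we get:

e^{tM} =
  [-t*exp(t) + exp(t), -t^2*exp(t) - t*exp(t), t^2*exp(t)/2]
  [t*exp(t), t^2*exp(t) + 3*t*exp(t) + exp(t), -t^2*exp(t)/2 - t*exp(t)]
  [2*t*exp(t), 2*t^2*exp(t) + 6*t*exp(t), -t^2*exp(t) - 2*t*exp(t) + exp(t)]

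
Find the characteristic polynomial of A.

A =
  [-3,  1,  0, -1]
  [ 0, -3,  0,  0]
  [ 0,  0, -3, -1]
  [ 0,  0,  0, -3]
x^4 + 12*x^3 + 54*x^2 + 108*x + 81

Expanding det(x·I − A) (e.g. by cofactor expansion or by noting that A is similar to its Jordan form J, which has the same characteristic polynomial as A) gives
  χ_A(x) = x^4 + 12*x^3 + 54*x^2 + 108*x + 81
which factors as (x + 3)^4. The eigenvalues (with algebraic multiplicities) are λ = -3 with multiplicity 4.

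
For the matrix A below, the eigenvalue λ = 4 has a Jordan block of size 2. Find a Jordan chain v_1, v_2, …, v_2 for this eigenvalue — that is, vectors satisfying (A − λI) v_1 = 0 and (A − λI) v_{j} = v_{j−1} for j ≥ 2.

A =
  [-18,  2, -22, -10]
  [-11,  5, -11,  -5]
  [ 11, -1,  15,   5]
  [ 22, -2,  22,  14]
A Jordan chain for λ = 4 of length 2:
v_1 = (-22, -11, 11, 22)ᵀ
v_2 = (1, 0, 0, 0)ᵀ

Let N = A − (4)·I. We want v_2 with N^2 v_2 = 0 but N^1 v_2 ≠ 0; then v_{j-1} := N · v_j for j = 2, …, 2.

Pick v_2 = (1, 0, 0, 0)ᵀ.
Then v_1 = N · v_2 = (-22, -11, 11, 22)ᵀ.

Sanity check: (A − (4)·I) v_1 = (0, 0, 0, 0)ᵀ = 0. ✓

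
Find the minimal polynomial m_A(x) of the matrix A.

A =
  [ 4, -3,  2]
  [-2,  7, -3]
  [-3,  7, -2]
x^3 - 9*x^2 + 27*x - 27

The characteristic polynomial is χ_A(x) = (x - 3)^3, so the eigenvalues are known. The minimal polynomial is
  m_A(x) = Π_λ (x − λ)^{k_λ}
where k_λ is the size of the *largest* Jordan block for λ (equivalently, the smallest k with (A − λI)^k v = 0 for every generalised eigenvector v of λ).

  λ = 3: largest Jordan block has size 3, contributing (x − 3)^3

So m_A(x) = (x - 3)^3 = x^3 - 9*x^2 + 27*x - 27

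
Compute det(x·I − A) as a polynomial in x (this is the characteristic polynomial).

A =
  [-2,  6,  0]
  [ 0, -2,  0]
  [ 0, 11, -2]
x^3 + 6*x^2 + 12*x + 8

Expanding det(x·I − A) (e.g. by cofactor expansion or by noting that A is similar to its Jordan form J, which has the same characteristic polynomial as A) gives
  χ_A(x) = x^3 + 6*x^2 + 12*x + 8
which factors as (x + 2)^3. The eigenvalues (with algebraic multiplicities) are λ = -2 with multiplicity 3.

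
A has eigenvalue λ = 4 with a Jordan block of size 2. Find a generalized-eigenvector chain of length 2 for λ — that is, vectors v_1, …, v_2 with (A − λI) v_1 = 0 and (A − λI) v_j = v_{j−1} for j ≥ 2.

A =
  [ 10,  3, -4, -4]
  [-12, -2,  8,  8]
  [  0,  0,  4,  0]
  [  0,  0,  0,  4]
A Jordan chain for λ = 4 of length 2:
v_1 = (6, -12, 0, 0)ᵀ
v_2 = (1, 0, 0, 0)ᵀ

Let N = A − (4)·I. We want v_2 with N^2 v_2 = 0 but N^1 v_2 ≠ 0; then v_{j-1} := N · v_j for j = 2, …, 2.

Pick v_2 = (1, 0, 0, 0)ᵀ.
Then v_1 = N · v_2 = (6, -12, 0, 0)ᵀ.

Sanity check: (A − (4)·I) v_1 = (0, 0, 0, 0)ᵀ = 0. ✓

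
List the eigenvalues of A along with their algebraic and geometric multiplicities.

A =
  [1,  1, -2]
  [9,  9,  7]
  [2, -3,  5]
λ = 5: alg = 3, geom = 1

Step 1 — factor the characteristic polynomial to read off the algebraic multiplicities:
  χ_A(x) = (x - 5)^3

Step 2 — compute geometric multiplicities via the rank-nullity identity g(λ) = n − rank(A − λI):
  rank(A − (5)·I) = 2, so dim ker(A − (5)·I) = n − 2 = 1

Summary:
  λ = 5: algebraic multiplicity = 3, geometric multiplicity = 1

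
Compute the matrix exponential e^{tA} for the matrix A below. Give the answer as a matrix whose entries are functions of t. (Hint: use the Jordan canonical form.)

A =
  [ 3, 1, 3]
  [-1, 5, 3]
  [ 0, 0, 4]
e^{tA} =
  [-t*exp(4*t) + exp(4*t), t*exp(4*t), 3*t*exp(4*t)]
  [-t*exp(4*t), t*exp(4*t) + exp(4*t), 3*t*exp(4*t)]
  [0, 0, exp(4*t)]

Strategy: write A = P · J · P⁻¹ where J is a Jordan canonical form, so e^{tA} = P · e^{tJ} · P⁻¹, and e^{tJ} can be computed block-by-block.

A has Jordan form
J =
  [4, 1, 0]
  [0, 4, 0]
  [0, 0, 4]
(up to reordering of blocks).

Per-block formulas:
  For a 2×2 Jordan block J_2(4): exp(t · J_2(4)) = e^(4t)·(I + t·N), where N is the 2×2 nilpotent shift.
  For a 1×1 block at λ = 4: exp(t · [4]) = [e^(4t)].

After assembling e^{tJ} and conjugating by P, we get:

e^{tA} =
  [-t*exp(4*t) + exp(4*t), t*exp(4*t), 3*t*exp(4*t)]
  [-t*exp(4*t), t*exp(4*t) + exp(4*t), 3*t*exp(4*t)]
  [0, 0, exp(4*t)]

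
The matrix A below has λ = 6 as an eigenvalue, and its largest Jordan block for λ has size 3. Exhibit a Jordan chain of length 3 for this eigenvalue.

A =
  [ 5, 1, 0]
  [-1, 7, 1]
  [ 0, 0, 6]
A Jordan chain for λ = 6 of length 3:
v_1 = (1, 1, 0)ᵀ
v_2 = (0, 1, 0)ᵀ
v_3 = (0, 0, 1)ᵀ

Let N = A − (6)·I. We want v_3 with N^3 v_3 = 0 but N^2 v_3 ≠ 0; then v_{j-1} := N · v_j for j = 3, …, 2.

Pick v_3 = (0, 0, 1)ᵀ.
Then v_2 = N · v_3 = (0, 1, 0)ᵀ.
Then v_1 = N · v_2 = (1, 1, 0)ᵀ.

Sanity check: (A − (6)·I) v_1 = (0, 0, 0)ᵀ = 0. ✓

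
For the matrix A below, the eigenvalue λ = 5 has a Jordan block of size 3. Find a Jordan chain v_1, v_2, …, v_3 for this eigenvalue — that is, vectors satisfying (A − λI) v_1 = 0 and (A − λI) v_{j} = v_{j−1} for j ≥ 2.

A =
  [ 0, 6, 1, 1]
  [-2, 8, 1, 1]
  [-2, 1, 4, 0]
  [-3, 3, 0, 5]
A Jordan chain for λ = 5 of length 3:
v_1 = (1, 1, -1, 0)ᵀ
v_2 = (1, 1, 0, 0)ᵀ
v_3 = (0, 0, 0, 1)ᵀ

Let N = A − (5)·I. We want v_3 with N^3 v_3 = 0 but N^2 v_3 ≠ 0; then v_{j-1} := N · v_j for j = 3, …, 2.

Pick v_3 = (0, 0, 0, 1)ᵀ.
Then v_2 = N · v_3 = (1, 1, 0, 0)ᵀ.
Then v_1 = N · v_2 = (1, 1, -1, 0)ᵀ.

Sanity check: (A − (5)·I) v_1 = (0, 0, 0, 0)ᵀ = 0. ✓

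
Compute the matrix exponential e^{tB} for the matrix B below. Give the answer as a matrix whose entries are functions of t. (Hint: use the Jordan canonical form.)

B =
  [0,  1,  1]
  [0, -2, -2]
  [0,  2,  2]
e^{tB} =
  [1, t, t]
  [0, 1 - 2*t, -2*t]
  [0, 2*t, 2*t + 1]

Strategy: write B = P · J · P⁻¹ where J is a Jordan canonical form, so e^{tB} = P · e^{tJ} · P⁻¹, and e^{tJ} can be computed block-by-block.

B has Jordan form
J =
  [0, 1, 0]
  [0, 0, 0]
  [0, 0, 0]
(up to reordering of blocks).

Per-block formulas:
  For a 1×1 block at λ = 0: exp(t · [0]) = [e^(0t)].
  For a 2×2 Jordan block J_2(0): exp(t · J_2(0)) = e^(0t)·(I + t·N), where N is the 2×2 nilpotent shift.

After assembling e^{tJ} and conjugating by P, we get:

e^{tB} =
  [1, t, t]
  [0, 1 - 2*t, -2*t]
  [0, 2*t, 2*t + 1]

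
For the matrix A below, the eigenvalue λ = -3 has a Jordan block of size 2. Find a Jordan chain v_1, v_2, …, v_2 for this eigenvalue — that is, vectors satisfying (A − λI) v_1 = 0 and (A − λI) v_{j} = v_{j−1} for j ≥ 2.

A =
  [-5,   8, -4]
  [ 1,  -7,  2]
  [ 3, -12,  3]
A Jordan chain for λ = -3 of length 2:
v_1 = (-2, 1, 3)ᵀ
v_2 = (1, 0, 0)ᵀ

Let N = A − (-3)·I. We want v_2 with N^2 v_2 = 0 but N^1 v_2 ≠ 0; then v_{j-1} := N · v_j for j = 2, …, 2.

Pick v_2 = (1, 0, 0)ᵀ.
Then v_1 = N · v_2 = (-2, 1, 3)ᵀ.

Sanity check: (A − (-3)·I) v_1 = (0, 0, 0)ᵀ = 0. ✓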